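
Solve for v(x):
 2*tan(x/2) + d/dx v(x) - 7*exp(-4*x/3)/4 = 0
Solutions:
 v(x) = C1 - 2*log(tan(x/2)^2 + 1) - 21*exp(-4*x/3)/16


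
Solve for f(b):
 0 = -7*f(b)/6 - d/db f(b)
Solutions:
 f(b) = C1*exp(-7*b/6)


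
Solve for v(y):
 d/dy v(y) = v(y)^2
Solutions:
 v(y) = -1/(C1 + y)


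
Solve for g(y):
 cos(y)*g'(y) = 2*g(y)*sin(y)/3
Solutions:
 g(y) = C1/cos(y)^(2/3)


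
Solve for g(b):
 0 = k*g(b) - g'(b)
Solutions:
 g(b) = C1*exp(b*k)


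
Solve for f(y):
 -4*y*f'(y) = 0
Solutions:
 f(y) = C1


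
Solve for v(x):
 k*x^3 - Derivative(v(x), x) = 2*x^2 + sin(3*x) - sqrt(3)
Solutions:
 v(x) = C1 + k*x^4/4 - 2*x^3/3 + sqrt(3)*x + cos(3*x)/3


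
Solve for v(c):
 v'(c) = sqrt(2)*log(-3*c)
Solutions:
 v(c) = C1 + sqrt(2)*c*log(-c) + sqrt(2)*c*(-1 + log(3))


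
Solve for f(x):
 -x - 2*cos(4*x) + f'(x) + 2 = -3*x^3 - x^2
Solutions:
 f(x) = C1 - 3*x^4/4 - x^3/3 + x^2/2 - 2*x + sin(4*x)/2


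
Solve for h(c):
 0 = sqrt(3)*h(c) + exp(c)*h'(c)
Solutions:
 h(c) = C1*exp(sqrt(3)*exp(-c))


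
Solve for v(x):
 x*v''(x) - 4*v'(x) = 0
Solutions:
 v(x) = C1 + C2*x^5


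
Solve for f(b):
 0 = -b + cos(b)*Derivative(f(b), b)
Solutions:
 f(b) = C1 + Integral(b/cos(b), b)


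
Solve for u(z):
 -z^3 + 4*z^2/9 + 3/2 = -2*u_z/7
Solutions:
 u(z) = C1 + 7*z^4/8 - 14*z^3/27 - 21*z/4


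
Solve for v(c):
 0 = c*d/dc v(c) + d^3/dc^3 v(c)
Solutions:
 v(c) = C1 + Integral(C2*airyai(-c) + C3*airybi(-c), c)


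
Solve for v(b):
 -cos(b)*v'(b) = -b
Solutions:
 v(b) = C1 + Integral(b/cos(b), b)


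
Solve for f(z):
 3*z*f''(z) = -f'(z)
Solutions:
 f(z) = C1 + C2*z^(2/3)


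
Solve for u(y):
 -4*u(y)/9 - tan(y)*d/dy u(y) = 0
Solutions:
 u(y) = C1/sin(y)^(4/9)


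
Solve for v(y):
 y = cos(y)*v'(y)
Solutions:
 v(y) = C1 + Integral(y/cos(y), y)


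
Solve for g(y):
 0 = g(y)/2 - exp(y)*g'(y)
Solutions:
 g(y) = C1*exp(-exp(-y)/2)


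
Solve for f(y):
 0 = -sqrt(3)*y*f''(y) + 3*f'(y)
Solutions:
 f(y) = C1 + C2*y^(1 + sqrt(3))


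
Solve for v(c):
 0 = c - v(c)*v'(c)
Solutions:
 v(c) = -sqrt(C1 + c^2)
 v(c) = sqrt(C1 + c^2)


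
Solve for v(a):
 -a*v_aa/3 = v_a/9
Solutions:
 v(a) = C1 + C2*a^(2/3)


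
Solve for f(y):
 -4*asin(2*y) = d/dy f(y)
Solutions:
 f(y) = C1 - 4*y*asin(2*y) - 2*sqrt(1 - 4*y^2)


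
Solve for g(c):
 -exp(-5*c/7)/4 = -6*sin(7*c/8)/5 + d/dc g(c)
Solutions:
 g(c) = C1 - 48*cos(7*c/8)/35 + 7*exp(-5*c/7)/20


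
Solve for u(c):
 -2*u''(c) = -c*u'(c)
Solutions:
 u(c) = C1 + C2*erfi(c/2)


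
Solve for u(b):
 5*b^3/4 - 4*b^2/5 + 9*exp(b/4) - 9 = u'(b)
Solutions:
 u(b) = C1 + 5*b^4/16 - 4*b^3/15 - 9*b + 36*exp(b/4)


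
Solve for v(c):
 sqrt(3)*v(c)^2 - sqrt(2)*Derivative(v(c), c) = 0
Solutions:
 v(c) = -2/(C1 + sqrt(6)*c)


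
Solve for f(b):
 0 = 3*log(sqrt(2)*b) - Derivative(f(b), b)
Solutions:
 f(b) = C1 + 3*b*log(b) - 3*b + 3*b*log(2)/2


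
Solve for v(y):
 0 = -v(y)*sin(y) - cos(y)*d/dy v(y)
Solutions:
 v(y) = C1*cos(y)


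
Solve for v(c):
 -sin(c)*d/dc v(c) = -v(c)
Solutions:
 v(c) = C1*sqrt(cos(c) - 1)/sqrt(cos(c) + 1)


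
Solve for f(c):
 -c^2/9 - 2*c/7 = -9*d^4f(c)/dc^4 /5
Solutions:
 f(c) = C1 + C2*c + C3*c^2 + C4*c^3 + c^6/5832 + c^5/756


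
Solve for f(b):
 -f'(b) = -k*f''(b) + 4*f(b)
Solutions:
 f(b) = C1*exp(b*(1 - sqrt(16*k + 1))/(2*k)) + C2*exp(b*(sqrt(16*k + 1) + 1)/(2*k))


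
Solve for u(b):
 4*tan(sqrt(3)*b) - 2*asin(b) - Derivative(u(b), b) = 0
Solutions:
 u(b) = C1 - 2*b*asin(b) - 2*sqrt(1 - b^2) - 4*sqrt(3)*log(cos(sqrt(3)*b))/3


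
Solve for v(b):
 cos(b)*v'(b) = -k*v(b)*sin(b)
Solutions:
 v(b) = C1*exp(k*log(cos(b)))


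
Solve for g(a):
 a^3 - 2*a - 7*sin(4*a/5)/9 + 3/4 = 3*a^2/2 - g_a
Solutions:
 g(a) = C1 - a^4/4 + a^3/2 + a^2 - 3*a/4 - 35*cos(4*a/5)/36


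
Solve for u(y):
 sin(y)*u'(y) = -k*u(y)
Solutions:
 u(y) = C1*exp(k*(-log(cos(y) - 1) + log(cos(y) + 1))/2)


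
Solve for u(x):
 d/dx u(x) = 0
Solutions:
 u(x) = C1


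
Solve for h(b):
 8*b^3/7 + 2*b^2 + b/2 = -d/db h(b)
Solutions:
 h(b) = C1 - 2*b^4/7 - 2*b^3/3 - b^2/4


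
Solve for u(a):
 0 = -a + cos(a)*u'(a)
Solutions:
 u(a) = C1 + Integral(a/cos(a), a)


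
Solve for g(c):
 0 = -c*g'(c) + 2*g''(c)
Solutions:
 g(c) = C1 + C2*erfi(c/2)


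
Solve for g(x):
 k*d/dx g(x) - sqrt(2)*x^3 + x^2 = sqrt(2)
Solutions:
 g(x) = C1 + sqrt(2)*x^4/(4*k) - x^3/(3*k) + sqrt(2)*x/k


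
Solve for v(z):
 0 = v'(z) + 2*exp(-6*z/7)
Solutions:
 v(z) = C1 + 7*exp(-6*z/7)/3


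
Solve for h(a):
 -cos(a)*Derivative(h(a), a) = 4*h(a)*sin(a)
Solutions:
 h(a) = C1*cos(a)^4


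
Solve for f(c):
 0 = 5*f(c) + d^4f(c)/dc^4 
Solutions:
 f(c) = (C1*sin(sqrt(2)*5^(1/4)*c/2) + C2*cos(sqrt(2)*5^(1/4)*c/2))*exp(-sqrt(2)*5^(1/4)*c/2) + (C3*sin(sqrt(2)*5^(1/4)*c/2) + C4*cos(sqrt(2)*5^(1/4)*c/2))*exp(sqrt(2)*5^(1/4)*c/2)


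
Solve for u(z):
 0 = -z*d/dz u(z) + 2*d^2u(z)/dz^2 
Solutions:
 u(z) = C1 + C2*erfi(z/2)


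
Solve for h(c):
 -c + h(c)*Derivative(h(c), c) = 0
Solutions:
 h(c) = -sqrt(C1 + c^2)
 h(c) = sqrt(C1 + c^2)


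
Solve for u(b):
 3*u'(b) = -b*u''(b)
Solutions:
 u(b) = C1 + C2/b^2


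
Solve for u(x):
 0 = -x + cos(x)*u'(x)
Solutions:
 u(x) = C1 + Integral(x/cos(x), x)


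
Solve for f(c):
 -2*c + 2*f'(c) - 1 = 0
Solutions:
 f(c) = C1 + c^2/2 + c/2


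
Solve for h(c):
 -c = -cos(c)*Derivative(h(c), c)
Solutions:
 h(c) = C1 + Integral(c/cos(c), c)


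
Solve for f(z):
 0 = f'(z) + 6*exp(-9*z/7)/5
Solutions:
 f(z) = C1 + 14*exp(-9*z/7)/15


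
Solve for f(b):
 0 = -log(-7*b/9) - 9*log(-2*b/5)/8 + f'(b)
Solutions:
 f(b) = C1 + 17*b*log(-b)/8 + b*(-2*log(15) - 17/8 + log(2)/8 + 7*log(5)/8 + log(14))


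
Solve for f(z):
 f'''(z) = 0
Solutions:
 f(z) = C1 + C2*z + C3*z^2


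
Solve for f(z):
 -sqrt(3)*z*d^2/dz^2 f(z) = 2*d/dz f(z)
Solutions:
 f(z) = C1 + C2*z^(1 - 2*sqrt(3)/3)


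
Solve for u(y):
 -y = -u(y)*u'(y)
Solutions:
 u(y) = -sqrt(C1 + y^2)
 u(y) = sqrt(C1 + y^2)


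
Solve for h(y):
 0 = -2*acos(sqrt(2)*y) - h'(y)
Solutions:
 h(y) = C1 - 2*y*acos(sqrt(2)*y) + sqrt(2)*sqrt(1 - 2*y^2)


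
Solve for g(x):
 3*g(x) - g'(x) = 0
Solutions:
 g(x) = C1*exp(3*x)


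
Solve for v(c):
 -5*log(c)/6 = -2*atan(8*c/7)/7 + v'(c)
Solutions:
 v(c) = C1 - 5*c*log(c)/6 + 2*c*atan(8*c/7)/7 + 5*c/6 - log(64*c^2 + 49)/8


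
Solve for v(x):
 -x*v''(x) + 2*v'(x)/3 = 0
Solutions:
 v(x) = C1 + C2*x^(5/3)


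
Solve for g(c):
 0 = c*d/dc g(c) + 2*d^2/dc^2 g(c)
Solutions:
 g(c) = C1 + C2*erf(c/2)


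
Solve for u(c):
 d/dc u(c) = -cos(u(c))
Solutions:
 u(c) = pi - asin((C1 + exp(2*c))/(C1 - exp(2*c)))
 u(c) = asin((C1 + exp(2*c))/(C1 - exp(2*c)))


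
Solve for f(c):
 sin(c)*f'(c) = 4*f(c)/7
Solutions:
 f(c) = C1*(cos(c) - 1)^(2/7)/(cos(c) + 1)^(2/7)


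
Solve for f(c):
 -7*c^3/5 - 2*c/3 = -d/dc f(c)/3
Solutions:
 f(c) = C1 + 21*c^4/20 + c^2


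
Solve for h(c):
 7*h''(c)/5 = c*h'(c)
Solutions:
 h(c) = C1 + C2*erfi(sqrt(70)*c/14)


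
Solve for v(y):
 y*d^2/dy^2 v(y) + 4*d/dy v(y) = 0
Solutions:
 v(y) = C1 + C2/y^3


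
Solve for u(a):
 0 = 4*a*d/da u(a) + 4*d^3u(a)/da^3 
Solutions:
 u(a) = C1 + Integral(C2*airyai(-a) + C3*airybi(-a), a)


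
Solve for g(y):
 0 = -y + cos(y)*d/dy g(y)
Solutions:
 g(y) = C1 + Integral(y/cos(y), y)


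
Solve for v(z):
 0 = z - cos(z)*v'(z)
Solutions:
 v(z) = C1 + Integral(z/cos(z), z)


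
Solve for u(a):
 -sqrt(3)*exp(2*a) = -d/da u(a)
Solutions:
 u(a) = C1 + sqrt(3)*exp(2*a)/2


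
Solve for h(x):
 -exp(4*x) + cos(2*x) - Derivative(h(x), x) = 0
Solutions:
 h(x) = C1 - exp(4*x)/4 + sin(2*x)/2


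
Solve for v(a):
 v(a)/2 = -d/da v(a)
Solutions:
 v(a) = C1*exp(-a/2)


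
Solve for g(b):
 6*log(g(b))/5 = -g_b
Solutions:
 li(g(b)) = C1 - 6*b/5


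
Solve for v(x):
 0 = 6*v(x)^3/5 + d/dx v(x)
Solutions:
 v(x) = -sqrt(10)*sqrt(-1/(C1 - 6*x))/2
 v(x) = sqrt(10)*sqrt(-1/(C1 - 6*x))/2


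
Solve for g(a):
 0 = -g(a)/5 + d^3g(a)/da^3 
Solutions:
 g(a) = C3*exp(5^(2/3)*a/5) + (C1*sin(sqrt(3)*5^(2/3)*a/10) + C2*cos(sqrt(3)*5^(2/3)*a/10))*exp(-5^(2/3)*a/10)


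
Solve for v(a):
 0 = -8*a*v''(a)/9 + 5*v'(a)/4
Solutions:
 v(a) = C1 + C2*a^(77/32)


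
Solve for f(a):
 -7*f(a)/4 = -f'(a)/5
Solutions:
 f(a) = C1*exp(35*a/4)


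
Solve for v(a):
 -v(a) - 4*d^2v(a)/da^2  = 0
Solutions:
 v(a) = C1*sin(a/2) + C2*cos(a/2)


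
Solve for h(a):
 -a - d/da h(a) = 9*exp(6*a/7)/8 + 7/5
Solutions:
 h(a) = C1 - a^2/2 - 7*a/5 - 21*exp(6*a/7)/16


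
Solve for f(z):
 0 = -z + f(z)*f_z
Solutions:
 f(z) = -sqrt(C1 + z^2)
 f(z) = sqrt(C1 + z^2)


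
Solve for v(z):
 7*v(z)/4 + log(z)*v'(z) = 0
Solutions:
 v(z) = C1*exp(-7*li(z)/4)


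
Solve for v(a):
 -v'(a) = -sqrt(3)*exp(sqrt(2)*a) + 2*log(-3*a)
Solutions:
 v(a) = C1 - 2*a*log(-a) + 2*a*(1 - log(3)) + sqrt(6)*exp(sqrt(2)*a)/2


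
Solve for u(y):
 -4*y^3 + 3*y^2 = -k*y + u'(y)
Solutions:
 u(y) = C1 + k*y^2/2 - y^4 + y^3


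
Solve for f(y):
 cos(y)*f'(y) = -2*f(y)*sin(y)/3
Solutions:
 f(y) = C1*cos(y)^(2/3)


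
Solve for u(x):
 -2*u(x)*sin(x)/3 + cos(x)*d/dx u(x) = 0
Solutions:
 u(x) = C1/cos(x)^(2/3)


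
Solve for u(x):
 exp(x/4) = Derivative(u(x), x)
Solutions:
 u(x) = C1 + 4*exp(x/4)


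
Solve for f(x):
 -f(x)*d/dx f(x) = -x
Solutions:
 f(x) = -sqrt(C1 + x^2)
 f(x) = sqrt(C1 + x^2)


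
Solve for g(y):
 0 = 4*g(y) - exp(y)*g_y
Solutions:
 g(y) = C1*exp(-4*exp(-y))


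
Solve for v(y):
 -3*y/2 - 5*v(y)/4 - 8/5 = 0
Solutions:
 v(y) = -6*y/5 - 32/25


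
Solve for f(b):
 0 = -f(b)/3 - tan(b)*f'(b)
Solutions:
 f(b) = C1/sin(b)^(1/3)


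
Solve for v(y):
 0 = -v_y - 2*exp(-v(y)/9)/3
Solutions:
 v(y) = 9*log(C1 - 2*y/27)


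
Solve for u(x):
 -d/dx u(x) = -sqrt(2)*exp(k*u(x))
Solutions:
 u(x) = Piecewise((log(-1/(C1*k + sqrt(2)*k*x))/k, Ne(k, 0)), (nan, True))
 u(x) = Piecewise((C1 + sqrt(2)*x, Eq(k, 0)), (nan, True))


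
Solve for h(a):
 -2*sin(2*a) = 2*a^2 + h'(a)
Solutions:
 h(a) = C1 - 2*a^3/3 + cos(2*a)


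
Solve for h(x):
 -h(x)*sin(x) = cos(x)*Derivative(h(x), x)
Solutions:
 h(x) = C1*cos(x)


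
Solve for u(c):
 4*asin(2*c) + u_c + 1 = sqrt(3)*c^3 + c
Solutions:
 u(c) = C1 + sqrt(3)*c^4/4 + c^2/2 - 4*c*asin(2*c) - c - 2*sqrt(1 - 4*c^2)


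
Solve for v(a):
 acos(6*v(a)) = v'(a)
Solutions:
 Integral(1/acos(6*_y), (_y, v(a))) = C1 + a


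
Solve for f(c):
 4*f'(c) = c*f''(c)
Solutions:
 f(c) = C1 + C2*c^5


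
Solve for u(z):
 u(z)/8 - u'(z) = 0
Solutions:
 u(z) = C1*exp(z/8)


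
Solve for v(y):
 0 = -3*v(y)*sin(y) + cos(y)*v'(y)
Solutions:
 v(y) = C1/cos(y)^3


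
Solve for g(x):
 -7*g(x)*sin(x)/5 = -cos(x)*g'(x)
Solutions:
 g(x) = C1/cos(x)^(7/5)


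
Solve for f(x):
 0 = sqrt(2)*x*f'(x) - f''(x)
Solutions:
 f(x) = C1 + C2*erfi(2^(3/4)*x/2)


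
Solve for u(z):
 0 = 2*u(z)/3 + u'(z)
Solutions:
 u(z) = C1*exp(-2*z/3)


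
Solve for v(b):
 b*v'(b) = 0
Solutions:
 v(b) = C1


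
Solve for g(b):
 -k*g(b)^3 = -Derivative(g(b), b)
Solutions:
 g(b) = -sqrt(2)*sqrt(-1/(C1 + b*k))/2
 g(b) = sqrt(2)*sqrt(-1/(C1 + b*k))/2


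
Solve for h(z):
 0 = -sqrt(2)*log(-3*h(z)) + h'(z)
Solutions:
 -sqrt(2)*Integral(1/(log(-_y) + log(3)), (_y, h(z)))/2 = C1 - z


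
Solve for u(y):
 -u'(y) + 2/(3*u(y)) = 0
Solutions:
 u(y) = -sqrt(C1 + 12*y)/3
 u(y) = sqrt(C1 + 12*y)/3


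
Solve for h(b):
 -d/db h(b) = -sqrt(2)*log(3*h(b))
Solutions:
 -sqrt(2)*Integral(1/(log(_y) + log(3)), (_y, h(b)))/2 = C1 - b


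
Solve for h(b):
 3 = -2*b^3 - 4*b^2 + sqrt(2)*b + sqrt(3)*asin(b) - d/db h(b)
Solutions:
 h(b) = C1 - b^4/2 - 4*b^3/3 + sqrt(2)*b^2/2 - 3*b + sqrt(3)*(b*asin(b) + sqrt(1 - b^2))


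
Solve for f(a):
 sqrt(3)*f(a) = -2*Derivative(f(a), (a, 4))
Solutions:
 f(a) = (C1*sin(2^(1/4)*3^(1/8)*a/2) + C2*cos(2^(1/4)*3^(1/8)*a/2))*exp(-2^(1/4)*3^(1/8)*a/2) + (C3*sin(2^(1/4)*3^(1/8)*a/2) + C4*cos(2^(1/4)*3^(1/8)*a/2))*exp(2^(1/4)*3^(1/8)*a/2)


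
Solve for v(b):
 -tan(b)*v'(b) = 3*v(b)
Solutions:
 v(b) = C1/sin(b)^3


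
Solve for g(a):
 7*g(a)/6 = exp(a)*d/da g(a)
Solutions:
 g(a) = C1*exp(-7*exp(-a)/6)


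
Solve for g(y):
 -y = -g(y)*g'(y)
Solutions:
 g(y) = -sqrt(C1 + y^2)
 g(y) = sqrt(C1 + y^2)


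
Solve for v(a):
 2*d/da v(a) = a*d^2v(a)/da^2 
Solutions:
 v(a) = C1 + C2*a^3


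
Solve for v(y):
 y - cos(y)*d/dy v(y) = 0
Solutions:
 v(y) = C1 + Integral(y/cos(y), y)


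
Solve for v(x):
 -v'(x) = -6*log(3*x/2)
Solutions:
 v(x) = C1 + 6*x*log(x) - 6*x + x*log(729/64)


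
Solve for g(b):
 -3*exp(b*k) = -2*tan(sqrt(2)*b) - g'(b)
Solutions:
 g(b) = C1 + 3*Piecewise((exp(b*k)/k, Ne(k, 0)), (b, True)) + sqrt(2)*log(cos(sqrt(2)*b))


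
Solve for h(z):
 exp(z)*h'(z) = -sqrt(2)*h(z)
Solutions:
 h(z) = C1*exp(sqrt(2)*exp(-z))


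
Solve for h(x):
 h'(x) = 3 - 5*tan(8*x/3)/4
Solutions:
 h(x) = C1 + 3*x + 15*log(cos(8*x/3))/32


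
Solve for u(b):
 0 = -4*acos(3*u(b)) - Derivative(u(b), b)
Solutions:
 Integral(1/acos(3*_y), (_y, u(b))) = C1 - 4*b


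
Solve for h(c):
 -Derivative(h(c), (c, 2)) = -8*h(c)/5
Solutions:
 h(c) = C1*exp(-2*sqrt(10)*c/5) + C2*exp(2*sqrt(10)*c/5)


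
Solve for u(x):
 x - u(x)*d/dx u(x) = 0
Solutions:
 u(x) = -sqrt(C1 + x^2)
 u(x) = sqrt(C1 + x^2)


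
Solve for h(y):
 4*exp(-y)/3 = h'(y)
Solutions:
 h(y) = C1 - 4*exp(-y)/3


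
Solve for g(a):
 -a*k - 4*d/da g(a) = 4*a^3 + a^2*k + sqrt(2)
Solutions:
 g(a) = C1 - a^4/4 - a^3*k/12 - a^2*k/8 - sqrt(2)*a/4


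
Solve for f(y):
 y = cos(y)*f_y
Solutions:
 f(y) = C1 + Integral(y/cos(y), y)


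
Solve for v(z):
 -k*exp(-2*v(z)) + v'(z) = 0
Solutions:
 v(z) = log(-sqrt(C1 + 2*k*z))
 v(z) = log(C1 + 2*k*z)/2


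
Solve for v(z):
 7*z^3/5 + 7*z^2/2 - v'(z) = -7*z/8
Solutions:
 v(z) = C1 + 7*z^4/20 + 7*z^3/6 + 7*z^2/16


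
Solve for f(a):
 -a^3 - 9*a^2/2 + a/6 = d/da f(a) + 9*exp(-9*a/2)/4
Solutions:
 f(a) = C1 - a^4/4 - 3*a^3/2 + a^2/12 + exp(-9*a/2)/2


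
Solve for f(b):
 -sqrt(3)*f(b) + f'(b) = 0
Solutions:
 f(b) = C1*exp(sqrt(3)*b)


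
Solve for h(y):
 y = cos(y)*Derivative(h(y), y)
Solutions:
 h(y) = C1 + Integral(y/cos(y), y)


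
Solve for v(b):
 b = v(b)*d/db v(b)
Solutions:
 v(b) = -sqrt(C1 + b^2)
 v(b) = sqrt(C1 + b^2)


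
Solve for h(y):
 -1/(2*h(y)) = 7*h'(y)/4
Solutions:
 h(y) = -sqrt(C1 - 28*y)/7
 h(y) = sqrt(C1 - 28*y)/7


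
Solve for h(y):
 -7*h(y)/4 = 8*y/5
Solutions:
 h(y) = -32*y/35


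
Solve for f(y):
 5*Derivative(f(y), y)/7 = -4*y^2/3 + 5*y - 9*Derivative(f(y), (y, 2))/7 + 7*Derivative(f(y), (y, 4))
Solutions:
 f(y) = C1 + C2*exp(-2^(1/3)*y*(6/(sqrt(1117) + 35)^(1/3) + 2^(1/3)*(sqrt(1117) + 35)^(1/3))/28)*sin(2^(1/3)*sqrt(3)*y*(-2^(1/3)*(sqrt(1117) + 35)^(1/3) + 6/(sqrt(1117) + 35)^(1/3))/28) + C3*exp(-2^(1/3)*y*(6/(sqrt(1117) + 35)^(1/3) + 2^(1/3)*(sqrt(1117) + 35)^(1/3))/28)*cos(2^(1/3)*sqrt(3)*y*(-2^(1/3)*(sqrt(1117) + 35)^(1/3) + 6/(sqrt(1117) + 35)^(1/3))/28) + C4*exp(2^(1/3)*y*(6/(sqrt(1117) + 35)^(1/3) + 2^(1/3)*(sqrt(1117) + 35)^(1/3))/14) - 28*y^3/45 + 343*y^2/50 - 3087*y/125


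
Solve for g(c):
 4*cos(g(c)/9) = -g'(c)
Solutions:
 4*c - 9*log(sin(g(c)/9) - 1)/2 + 9*log(sin(g(c)/9) + 1)/2 = C1


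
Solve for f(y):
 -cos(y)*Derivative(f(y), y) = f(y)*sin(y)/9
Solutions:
 f(y) = C1*cos(y)^(1/9)


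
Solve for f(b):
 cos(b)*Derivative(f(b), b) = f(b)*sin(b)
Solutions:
 f(b) = C1/cos(b)


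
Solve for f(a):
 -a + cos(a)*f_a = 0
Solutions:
 f(a) = C1 + Integral(a/cos(a), a)


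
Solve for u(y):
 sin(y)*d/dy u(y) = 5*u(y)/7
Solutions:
 u(y) = C1*(cos(y) - 1)^(5/14)/(cos(y) + 1)^(5/14)


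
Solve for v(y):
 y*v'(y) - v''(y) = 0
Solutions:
 v(y) = C1 + C2*erfi(sqrt(2)*y/2)


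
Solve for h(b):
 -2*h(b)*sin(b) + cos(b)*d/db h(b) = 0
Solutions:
 h(b) = C1/cos(b)^2


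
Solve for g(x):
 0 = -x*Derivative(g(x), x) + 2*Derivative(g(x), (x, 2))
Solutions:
 g(x) = C1 + C2*erfi(x/2)


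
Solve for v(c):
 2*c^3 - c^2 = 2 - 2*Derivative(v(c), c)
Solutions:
 v(c) = C1 - c^4/4 + c^3/6 + c


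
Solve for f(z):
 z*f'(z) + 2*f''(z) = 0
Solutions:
 f(z) = C1 + C2*erf(z/2)


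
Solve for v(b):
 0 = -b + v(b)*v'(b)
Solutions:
 v(b) = -sqrt(C1 + b^2)
 v(b) = sqrt(C1 + b^2)


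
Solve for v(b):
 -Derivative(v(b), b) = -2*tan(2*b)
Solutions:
 v(b) = C1 - log(cos(2*b))


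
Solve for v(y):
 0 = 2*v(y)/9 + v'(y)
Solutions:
 v(y) = C1*exp(-2*y/9)


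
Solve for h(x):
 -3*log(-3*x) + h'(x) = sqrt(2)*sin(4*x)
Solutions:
 h(x) = C1 + 3*x*log(-x) - 3*x + 3*x*log(3) - sqrt(2)*cos(4*x)/4


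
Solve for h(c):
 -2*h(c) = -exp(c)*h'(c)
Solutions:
 h(c) = C1*exp(-2*exp(-c))


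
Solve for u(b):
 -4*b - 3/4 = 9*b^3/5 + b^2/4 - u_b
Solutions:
 u(b) = C1 + 9*b^4/20 + b^3/12 + 2*b^2 + 3*b/4


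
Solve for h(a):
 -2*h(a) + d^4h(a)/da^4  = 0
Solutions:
 h(a) = C1*exp(-2^(1/4)*a) + C2*exp(2^(1/4)*a) + C3*sin(2^(1/4)*a) + C4*cos(2^(1/4)*a)


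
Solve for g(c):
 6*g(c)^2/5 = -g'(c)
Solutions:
 g(c) = 5/(C1 + 6*c)


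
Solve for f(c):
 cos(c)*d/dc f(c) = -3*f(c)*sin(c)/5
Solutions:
 f(c) = C1*cos(c)^(3/5)


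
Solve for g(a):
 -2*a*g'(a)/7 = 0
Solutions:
 g(a) = C1


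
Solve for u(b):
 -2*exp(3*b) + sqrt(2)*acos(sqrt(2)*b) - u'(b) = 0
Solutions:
 u(b) = C1 + sqrt(2)*(b*acos(sqrt(2)*b) - sqrt(2)*sqrt(1 - 2*b^2)/2) - 2*exp(3*b)/3


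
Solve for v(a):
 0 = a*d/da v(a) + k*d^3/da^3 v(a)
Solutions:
 v(a) = C1 + Integral(C2*airyai(a*(-1/k)^(1/3)) + C3*airybi(a*(-1/k)^(1/3)), a)


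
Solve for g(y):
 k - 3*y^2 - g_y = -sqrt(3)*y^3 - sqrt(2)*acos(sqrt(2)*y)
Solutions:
 g(y) = C1 + k*y + sqrt(3)*y^4/4 - y^3 + sqrt(2)*(y*acos(sqrt(2)*y) - sqrt(2)*sqrt(1 - 2*y^2)/2)


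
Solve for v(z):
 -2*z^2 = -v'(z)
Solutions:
 v(z) = C1 + 2*z^3/3


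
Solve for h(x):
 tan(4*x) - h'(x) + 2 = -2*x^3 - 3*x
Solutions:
 h(x) = C1 + x^4/2 + 3*x^2/2 + 2*x - log(cos(4*x))/4


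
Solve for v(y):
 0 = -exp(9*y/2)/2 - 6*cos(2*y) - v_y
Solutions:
 v(y) = C1 - exp(9*y/2)/9 - 3*sin(2*y)


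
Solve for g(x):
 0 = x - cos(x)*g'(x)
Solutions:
 g(x) = C1 + Integral(x/cos(x), x)


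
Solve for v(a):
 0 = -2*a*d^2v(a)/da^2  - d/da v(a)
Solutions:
 v(a) = C1 + C2*sqrt(a)


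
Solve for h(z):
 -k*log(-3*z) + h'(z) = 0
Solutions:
 h(z) = C1 + k*z*log(-z) + k*z*(-1 + log(3))


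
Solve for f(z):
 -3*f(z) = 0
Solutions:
 f(z) = 0


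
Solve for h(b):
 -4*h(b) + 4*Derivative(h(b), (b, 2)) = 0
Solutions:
 h(b) = C1*exp(-b) + C2*exp(b)


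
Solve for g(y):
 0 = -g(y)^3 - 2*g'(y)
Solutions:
 g(y) = -sqrt(-1/(C1 - y))
 g(y) = sqrt(-1/(C1 - y))


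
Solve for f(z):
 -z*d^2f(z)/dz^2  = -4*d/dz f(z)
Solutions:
 f(z) = C1 + C2*z^5


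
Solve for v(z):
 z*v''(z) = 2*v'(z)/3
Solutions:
 v(z) = C1 + C2*z^(5/3)


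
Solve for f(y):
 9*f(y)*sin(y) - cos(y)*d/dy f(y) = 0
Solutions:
 f(y) = C1/cos(y)^9


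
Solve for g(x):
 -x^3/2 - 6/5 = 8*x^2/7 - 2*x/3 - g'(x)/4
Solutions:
 g(x) = C1 + x^4/2 + 32*x^3/21 - 4*x^2/3 + 24*x/5


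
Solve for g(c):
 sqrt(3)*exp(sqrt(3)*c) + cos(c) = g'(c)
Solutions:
 g(c) = C1 + exp(sqrt(3)*c) + sin(c)


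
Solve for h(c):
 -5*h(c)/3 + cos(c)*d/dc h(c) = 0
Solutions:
 h(c) = C1*(sin(c) + 1)^(5/6)/(sin(c) - 1)^(5/6)


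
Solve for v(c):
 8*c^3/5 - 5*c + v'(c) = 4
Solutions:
 v(c) = C1 - 2*c^4/5 + 5*c^2/2 + 4*c


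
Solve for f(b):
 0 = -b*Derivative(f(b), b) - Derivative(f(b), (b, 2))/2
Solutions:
 f(b) = C1 + C2*erf(b)


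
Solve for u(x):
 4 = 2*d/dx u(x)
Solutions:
 u(x) = C1 + 2*x


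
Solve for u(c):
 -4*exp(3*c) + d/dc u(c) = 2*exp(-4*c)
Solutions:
 u(c) = C1 + 4*exp(3*c)/3 - exp(-4*c)/2


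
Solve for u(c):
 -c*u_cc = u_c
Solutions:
 u(c) = C1 + C2*log(c)


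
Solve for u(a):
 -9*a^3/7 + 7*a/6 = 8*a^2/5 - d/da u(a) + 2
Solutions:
 u(a) = C1 + 9*a^4/28 + 8*a^3/15 - 7*a^2/12 + 2*a


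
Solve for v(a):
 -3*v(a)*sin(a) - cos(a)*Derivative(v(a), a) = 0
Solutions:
 v(a) = C1*cos(a)^3


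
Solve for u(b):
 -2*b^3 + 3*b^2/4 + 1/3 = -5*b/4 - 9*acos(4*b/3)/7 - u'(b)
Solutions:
 u(b) = C1 + b^4/2 - b^3/4 - 5*b^2/8 - 9*b*acos(4*b/3)/7 - b/3 + 9*sqrt(9 - 16*b^2)/28


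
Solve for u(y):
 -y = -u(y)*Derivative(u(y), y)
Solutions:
 u(y) = -sqrt(C1 + y^2)
 u(y) = sqrt(C1 + y^2)


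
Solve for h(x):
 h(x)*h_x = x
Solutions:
 h(x) = -sqrt(C1 + x^2)
 h(x) = sqrt(C1 + x^2)


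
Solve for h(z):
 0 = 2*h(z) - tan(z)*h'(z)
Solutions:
 h(z) = C1*sin(z)^2


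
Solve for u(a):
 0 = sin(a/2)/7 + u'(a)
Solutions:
 u(a) = C1 + 2*cos(a/2)/7


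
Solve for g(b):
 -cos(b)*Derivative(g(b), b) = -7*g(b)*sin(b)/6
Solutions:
 g(b) = C1/cos(b)^(7/6)


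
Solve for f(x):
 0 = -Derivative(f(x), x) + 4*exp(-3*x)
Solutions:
 f(x) = C1 - 4*exp(-3*x)/3


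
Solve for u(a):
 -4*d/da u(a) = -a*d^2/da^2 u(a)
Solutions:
 u(a) = C1 + C2*a^5


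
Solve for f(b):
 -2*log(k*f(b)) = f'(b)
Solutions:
 li(k*f(b))/k = C1 - 2*b


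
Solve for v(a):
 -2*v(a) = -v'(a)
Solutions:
 v(a) = C1*exp(2*a)


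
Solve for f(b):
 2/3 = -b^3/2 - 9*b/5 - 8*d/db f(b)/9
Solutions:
 f(b) = C1 - 9*b^4/64 - 81*b^2/80 - 3*b/4


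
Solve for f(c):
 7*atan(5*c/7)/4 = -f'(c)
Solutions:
 f(c) = C1 - 7*c*atan(5*c/7)/4 + 49*log(25*c^2 + 49)/40


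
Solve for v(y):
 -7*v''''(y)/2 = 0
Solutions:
 v(y) = C1 + C2*y + C3*y^2 + C4*y^3


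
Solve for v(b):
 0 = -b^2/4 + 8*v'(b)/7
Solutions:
 v(b) = C1 + 7*b^3/96


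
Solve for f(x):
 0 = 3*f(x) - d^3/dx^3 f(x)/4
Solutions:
 f(x) = C3*exp(12^(1/3)*x) + (C1*sin(2^(2/3)*3^(5/6)*x/2) + C2*cos(2^(2/3)*3^(5/6)*x/2))*exp(-12^(1/3)*x/2)


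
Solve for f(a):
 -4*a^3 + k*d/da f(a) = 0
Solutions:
 f(a) = C1 + a^4/k


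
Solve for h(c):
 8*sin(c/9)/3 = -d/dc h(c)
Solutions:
 h(c) = C1 + 24*cos(c/9)


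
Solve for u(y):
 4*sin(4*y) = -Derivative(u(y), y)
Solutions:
 u(y) = C1 + cos(4*y)


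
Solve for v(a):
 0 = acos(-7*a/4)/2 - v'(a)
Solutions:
 v(a) = C1 + a*acos(-7*a/4)/2 + sqrt(16 - 49*a^2)/14


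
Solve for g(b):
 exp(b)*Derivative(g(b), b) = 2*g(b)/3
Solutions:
 g(b) = C1*exp(-2*exp(-b)/3)


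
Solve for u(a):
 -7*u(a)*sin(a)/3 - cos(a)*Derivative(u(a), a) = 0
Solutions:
 u(a) = C1*cos(a)^(7/3)


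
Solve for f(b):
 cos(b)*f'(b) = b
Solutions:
 f(b) = C1 + Integral(b/cos(b), b)


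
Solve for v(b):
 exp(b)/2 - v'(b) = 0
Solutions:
 v(b) = C1 + exp(b)/2


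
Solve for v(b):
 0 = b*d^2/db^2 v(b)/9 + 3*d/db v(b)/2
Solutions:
 v(b) = C1 + C2/b^(25/2)


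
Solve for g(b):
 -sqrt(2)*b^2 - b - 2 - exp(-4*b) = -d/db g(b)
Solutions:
 g(b) = C1 + sqrt(2)*b^3/3 + b^2/2 + 2*b - exp(-4*b)/4


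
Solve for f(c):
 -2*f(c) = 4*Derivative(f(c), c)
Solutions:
 f(c) = C1*exp(-c/2)


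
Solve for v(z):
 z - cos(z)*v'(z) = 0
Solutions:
 v(z) = C1 + Integral(z/cos(z), z)


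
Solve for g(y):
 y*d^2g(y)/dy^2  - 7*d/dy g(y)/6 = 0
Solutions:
 g(y) = C1 + C2*y^(13/6)


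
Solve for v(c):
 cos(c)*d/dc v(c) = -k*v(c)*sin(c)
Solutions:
 v(c) = C1*exp(k*log(cos(c)))


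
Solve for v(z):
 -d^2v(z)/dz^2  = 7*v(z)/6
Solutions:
 v(z) = C1*sin(sqrt(42)*z/6) + C2*cos(sqrt(42)*z/6)


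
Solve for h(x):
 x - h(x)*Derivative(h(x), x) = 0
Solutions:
 h(x) = -sqrt(C1 + x^2)
 h(x) = sqrt(C1 + x^2)


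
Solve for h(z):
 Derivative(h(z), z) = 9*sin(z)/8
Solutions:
 h(z) = C1 - 9*cos(z)/8


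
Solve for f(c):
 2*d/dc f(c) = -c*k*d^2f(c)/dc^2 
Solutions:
 f(c) = C1 + c^(((re(k) - 2)*re(k) + im(k)^2)/(re(k)^2 + im(k)^2))*(C2*sin(2*log(c)*Abs(im(k))/(re(k)^2 + im(k)^2)) + C3*cos(2*log(c)*im(k)/(re(k)^2 + im(k)^2)))


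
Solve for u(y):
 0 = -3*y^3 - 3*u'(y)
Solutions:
 u(y) = C1 - y^4/4


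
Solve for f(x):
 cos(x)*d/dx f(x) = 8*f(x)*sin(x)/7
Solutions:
 f(x) = C1/cos(x)^(8/7)


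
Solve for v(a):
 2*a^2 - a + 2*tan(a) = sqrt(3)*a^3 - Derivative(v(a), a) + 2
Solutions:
 v(a) = C1 + sqrt(3)*a^4/4 - 2*a^3/3 + a^2/2 + 2*a + 2*log(cos(a))


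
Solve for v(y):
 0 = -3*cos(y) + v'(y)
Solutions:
 v(y) = C1 + 3*sin(y)


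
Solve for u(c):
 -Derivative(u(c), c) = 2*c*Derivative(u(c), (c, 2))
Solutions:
 u(c) = C1 + C2*sqrt(c)


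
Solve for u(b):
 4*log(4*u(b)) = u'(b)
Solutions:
 -Integral(1/(log(_y) + 2*log(2)), (_y, u(b)))/4 = C1 - b


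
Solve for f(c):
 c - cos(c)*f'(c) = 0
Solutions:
 f(c) = C1 + Integral(c/cos(c), c)


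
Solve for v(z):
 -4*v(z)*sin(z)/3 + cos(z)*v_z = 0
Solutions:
 v(z) = C1/cos(z)^(4/3)


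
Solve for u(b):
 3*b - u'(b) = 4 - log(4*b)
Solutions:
 u(b) = C1 + 3*b^2/2 + b*log(b) - 5*b + b*log(4)


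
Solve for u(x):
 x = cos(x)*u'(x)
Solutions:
 u(x) = C1 + Integral(x/cos(x), x)


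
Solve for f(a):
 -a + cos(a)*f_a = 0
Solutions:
 f(a) = C1 + Integral(a/cos(a), a)


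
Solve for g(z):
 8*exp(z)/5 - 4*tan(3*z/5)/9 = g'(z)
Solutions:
 g(z) = C1 + 8*exp(z)/5 + 20*log(cos(3*z/5))/27


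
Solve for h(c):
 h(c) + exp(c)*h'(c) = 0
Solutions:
 h(c) = C1*exp(exp(-c))


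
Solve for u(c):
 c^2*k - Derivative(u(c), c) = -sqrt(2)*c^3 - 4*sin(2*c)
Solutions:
 u(c) = C1 + sqrt(2)*c^4/4 + c^3*k/3 - 2*cos(2*c)


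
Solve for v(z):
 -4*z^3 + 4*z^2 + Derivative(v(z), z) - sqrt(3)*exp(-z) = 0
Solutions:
 v(z) = C1 + z^4 - 4*z^3/3 - sqrt(3)*exp(-z)


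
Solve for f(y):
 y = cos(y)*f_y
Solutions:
 f(y) = C1 + Integral(y/cos(y), y)


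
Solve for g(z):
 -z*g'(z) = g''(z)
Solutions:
 g(z) = C1 + C2*erf(sqrt(2)*z/2)


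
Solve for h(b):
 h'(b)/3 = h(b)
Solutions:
 h(b) = C1*exp(3*b)


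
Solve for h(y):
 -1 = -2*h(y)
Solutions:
 h(y) = 1/2


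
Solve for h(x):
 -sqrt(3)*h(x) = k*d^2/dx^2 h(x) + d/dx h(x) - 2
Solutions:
 h(x) = C1*exp(x*(sqrt(-4*sqrt(3)*k + 1) - 1)/(2*k)) + C2*exp(-x*(sqrt(-4*sqrt(3)*k + 1) + 1)/(2*k)) + 2*sqrt(3)/3


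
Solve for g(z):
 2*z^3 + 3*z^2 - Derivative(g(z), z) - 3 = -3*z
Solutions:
 g(z) = C1 + z^4/2 + z^3 + 3*z^2/2 - 3*z


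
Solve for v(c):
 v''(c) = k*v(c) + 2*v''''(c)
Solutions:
 v(c) = C1*exp(-c*sqrt(1 - sqrt(1 - 8*k))/2) + C2*exp(c*sqrt(1 - sqrt(1 - 8*k))/2) + C3*exp(-c*sqrt(sqrt(1 - 8*k) + 1)/2) + C4*exp(c*sqrt(sqrt(1 - 8*k) + 1)/2)


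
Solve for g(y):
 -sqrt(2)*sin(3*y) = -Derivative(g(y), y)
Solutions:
 g(y) = C1 - sqrt(2)*cos(3*y)/3


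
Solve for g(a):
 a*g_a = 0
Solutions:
 g(a) = C1


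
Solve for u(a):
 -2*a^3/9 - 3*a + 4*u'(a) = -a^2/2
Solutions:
 u(a) = C1 + a^4/72 - a^3/24 + 3*a^2/8


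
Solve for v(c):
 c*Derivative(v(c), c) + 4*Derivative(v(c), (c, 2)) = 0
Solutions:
 v(c) = C1 + C2*erf(sqrt(2)*c/4)


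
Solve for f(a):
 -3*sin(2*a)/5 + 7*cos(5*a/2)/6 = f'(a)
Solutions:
 f(a) = C1 + 7*sin(5*a/2)/15 + 3*cos(2*a)/10


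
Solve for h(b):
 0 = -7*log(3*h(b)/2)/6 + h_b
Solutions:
 6*Integral(1/(-log(_y) - log(3) + log(2)), (_y, h(b)))/7 = C1 - b


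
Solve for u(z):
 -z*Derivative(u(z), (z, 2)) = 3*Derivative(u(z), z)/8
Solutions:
 u(z) = C1 + C2*z^(5/8)


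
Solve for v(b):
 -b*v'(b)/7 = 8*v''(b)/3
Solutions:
 v(b) = C1 + C2*erf(sqrt(21)*b/28)


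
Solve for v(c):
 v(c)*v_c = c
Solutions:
 v(c) = -sqrt(C1 + c^2)
 v(c) = sqrt(C1 + c^2)


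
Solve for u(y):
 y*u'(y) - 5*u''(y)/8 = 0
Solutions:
 u(y) = C1 + C2*erfi(2*sqrt(5)*y/5)


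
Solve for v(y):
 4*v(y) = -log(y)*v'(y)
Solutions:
 v(y) = C1*exp(-4*li(y))


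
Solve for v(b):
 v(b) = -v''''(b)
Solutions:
 v(b) = (C1*sin(sqrt(2)*b/2) + C2*cos(sqrt(2)*b/2))*exp(-sqrt(2)*b/2) + (C3*sin(sqrt(2)*b/2) + C4*cos(sqrt(2)*b/2))*exp(sqrt(2)*b/2)


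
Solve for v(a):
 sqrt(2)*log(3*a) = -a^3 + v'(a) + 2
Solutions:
 v(a) = C1 + a^4/4 + sqrt(2)*a*log(a) - 2*a - sqrt(2)*a + sqrt(2)*a*log(3)


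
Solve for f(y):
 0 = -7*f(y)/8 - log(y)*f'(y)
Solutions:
 f(y) = C1*exp(-7*li(y)/8)


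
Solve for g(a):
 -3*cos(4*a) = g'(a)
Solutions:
 g(a) = C1 - 3*sin(4*a)/4


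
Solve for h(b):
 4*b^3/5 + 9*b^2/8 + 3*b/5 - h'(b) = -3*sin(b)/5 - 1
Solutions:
 h(b) = C1 + b^4/5 + 3*b^3/8 + 3*b^2/10 + b - 3*cos(b)/5


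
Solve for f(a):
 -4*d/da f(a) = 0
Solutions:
 f(a) = C1


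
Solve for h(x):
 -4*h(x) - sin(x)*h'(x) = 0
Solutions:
 h(x) = C1*(cos(x)^2 + 2*cos(x) + 1)/(cos(x)^2 - 2*cos(x) + 1)


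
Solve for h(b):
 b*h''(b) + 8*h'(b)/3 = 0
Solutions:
 h(b) = C1 + C2/b^(5/3)


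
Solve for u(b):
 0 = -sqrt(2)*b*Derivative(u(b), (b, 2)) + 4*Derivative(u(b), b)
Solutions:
 u(b) = C1 + C2*b^(1 + 2*sqrt(2))


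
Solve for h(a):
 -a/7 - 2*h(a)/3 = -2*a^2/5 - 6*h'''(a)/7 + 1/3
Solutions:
 h(a) = C3*exp(21^(1/3)*a/3) + 3*a^2/5 - 3*a/14 + (C1*sin(3^(5/6)*7^(1/3)*a/6) + C2*cos(3^(5/6)*7^(1/3)*a/6))*exp(-21^(1/3)*a/6) - 1/2


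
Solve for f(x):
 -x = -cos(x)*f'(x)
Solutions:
 f(x) = C1 + Integral(x/cos(x), x)


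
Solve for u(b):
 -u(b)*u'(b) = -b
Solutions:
 u(b) = -sqrt(C1 + b^2)
 u(b) = sqrt(C1 + b^2)


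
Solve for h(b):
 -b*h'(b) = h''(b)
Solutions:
 h(b) = C1 + C2*erf(sqrt(2)*b/2)


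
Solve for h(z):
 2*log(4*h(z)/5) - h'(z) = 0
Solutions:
 -Integral(1/(log(_y) - log(5) + 2*log(2)), (_y, h(z)))/2 = C1 - z


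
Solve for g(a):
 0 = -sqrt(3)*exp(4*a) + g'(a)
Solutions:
 g(a) = C1 + sqrt(3)*exp(4*a)/4


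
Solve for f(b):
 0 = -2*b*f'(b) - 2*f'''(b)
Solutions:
 f(b) = C1 + Integral(C2*airyai(-b) + C3*airybi(-b), b)


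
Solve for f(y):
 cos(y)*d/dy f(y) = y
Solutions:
 f(y) = C1 + Integral(y/cos(y), y)


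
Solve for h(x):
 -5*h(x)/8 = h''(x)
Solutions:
 h(x) = C1*sin(sqrt(10)*x/4) + C2*cos(sqrt(10)*x/4)


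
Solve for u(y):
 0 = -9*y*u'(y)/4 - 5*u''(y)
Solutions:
 u(y) = C1 + C2*erf(3*sqrt(10)*y/20)


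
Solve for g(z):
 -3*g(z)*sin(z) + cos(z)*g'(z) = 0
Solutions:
 g(z) = C1/cos(z)^3


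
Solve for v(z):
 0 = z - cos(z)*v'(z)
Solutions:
 v(z) = C1 + Integral(z/cos(z), z)


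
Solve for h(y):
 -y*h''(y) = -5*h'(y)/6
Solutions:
 h(y) = C1 + C2*y^(11/6)


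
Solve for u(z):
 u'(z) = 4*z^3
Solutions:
 u(z) = C1 + z^4


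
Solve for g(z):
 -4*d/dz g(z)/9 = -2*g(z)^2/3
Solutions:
 g(z) = -2/(C1 + 3*z)


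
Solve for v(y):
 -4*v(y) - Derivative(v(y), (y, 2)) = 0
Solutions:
 v(y) = C1*sin(2*y) + C2*cos(2*y)


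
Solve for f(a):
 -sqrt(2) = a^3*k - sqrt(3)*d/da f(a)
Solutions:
 f(a) = C1 + sqrt(3)*a^4*k/12 + sqrt(6)*a/3


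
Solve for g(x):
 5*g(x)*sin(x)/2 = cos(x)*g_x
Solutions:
 g(x) = C1/cos(x)^(5/2)


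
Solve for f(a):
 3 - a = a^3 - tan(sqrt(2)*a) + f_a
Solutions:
 f(a) = C1 - a^4/4 - a^2/2 + 3*a - sqrt(2)*log(cos(sqrt(2)*a))/2


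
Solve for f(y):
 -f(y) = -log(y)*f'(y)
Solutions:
 f(y) = C1*exp(li(y))


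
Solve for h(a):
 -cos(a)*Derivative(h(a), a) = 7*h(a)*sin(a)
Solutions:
 h(a) = C1*cos(a)^7


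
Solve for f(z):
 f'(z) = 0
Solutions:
 f(z) = C1


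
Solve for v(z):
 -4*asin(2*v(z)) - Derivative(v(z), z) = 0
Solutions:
 Integral(1/asin(2*_y), (_y, v(z))) = C1 - 4*z


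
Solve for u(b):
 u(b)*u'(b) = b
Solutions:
 u(b) = -sqrt(C1 + b^2)
 u(b) = sqrt(C1 + b^2)


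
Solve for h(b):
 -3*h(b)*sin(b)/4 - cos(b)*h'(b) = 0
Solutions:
 h(b) = C1*cos(b)^(3/4)


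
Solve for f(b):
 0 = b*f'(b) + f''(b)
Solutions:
 f(b) = C1 + C2*erf(sqrt(2)*b/2)


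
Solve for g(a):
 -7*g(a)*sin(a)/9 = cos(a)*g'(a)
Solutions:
 g(a) = C1*cos(a)^(7/9)


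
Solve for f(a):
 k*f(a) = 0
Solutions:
 f(a) = 0


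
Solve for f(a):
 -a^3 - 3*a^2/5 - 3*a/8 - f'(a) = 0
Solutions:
 f(a) = C1 - a^4/4 - a^3/5 - 3*a^2/16


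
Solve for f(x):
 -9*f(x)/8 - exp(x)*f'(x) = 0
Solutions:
 f(x) = C1*exp(9*exp(-x)/8)


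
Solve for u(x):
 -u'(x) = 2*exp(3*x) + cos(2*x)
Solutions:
 u(x) = C1 - 2*exp(3*x)/3 - sin(2*x)/2


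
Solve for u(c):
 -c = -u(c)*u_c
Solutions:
 u(c) = -sqrt(C1 + c^2)
 u(c) = sqrt(C1 + c^2)


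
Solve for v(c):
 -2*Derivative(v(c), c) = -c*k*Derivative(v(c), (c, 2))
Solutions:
 v(c) = C1 + c^(((re(k) + 2)*re(k) + im(k)^2)/(re(k)^2 + im(k)^2))*(C2*sin(2*log(c)*Abs(im(k))/(re(k)^2 + im(k)^2)) + C3*cos(2*log(c)*im(k)/(re(k)^2 + im(k)^2)))


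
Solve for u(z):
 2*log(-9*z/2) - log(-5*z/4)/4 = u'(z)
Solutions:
 u(z) = C1 + 7*z*log(-z)/4 + z*(-log(20) - 7/4 + log(2)/2 + 3*log(5)/4 + 4*log(3))


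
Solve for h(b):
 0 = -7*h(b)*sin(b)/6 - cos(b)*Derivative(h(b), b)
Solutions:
 h(b) = C1*cos(b)^(7/6)


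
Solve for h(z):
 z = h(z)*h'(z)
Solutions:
 h(z) = -sqrt(C1 + z^2)
 h(z) = sqrt(C1 + z^2)


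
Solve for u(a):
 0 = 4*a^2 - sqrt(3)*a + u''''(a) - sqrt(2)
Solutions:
 u(a) = C1 + C2*a + C3*a^2 + C4*a^3 - a^6/90 + sqrt(3)*a^5/120 + sqrt(2)*a^4/24


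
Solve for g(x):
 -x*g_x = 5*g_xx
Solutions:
 g(x) = C1 + C2*erf(sqrt(10)*x/10)


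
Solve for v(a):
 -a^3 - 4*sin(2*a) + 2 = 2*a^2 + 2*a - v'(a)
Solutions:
 v(a) = C1 + a^4/4 + 2*a^3/3 + a^2 - 2*a - 2*cos(2*a)


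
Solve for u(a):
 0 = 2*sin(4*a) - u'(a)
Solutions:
 u(a) = C1 - cos(4*a)/2


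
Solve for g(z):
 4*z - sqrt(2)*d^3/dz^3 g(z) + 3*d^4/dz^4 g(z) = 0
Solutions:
 g(z) = C1 + C2*z + C3*z^2 + C4*exp(sqrt(2)*z/3) + sqrt(2)*z^4/12 + z^3


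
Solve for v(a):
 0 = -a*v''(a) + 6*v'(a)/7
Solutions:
 v(a) = C1 + C2*a^(13/7)


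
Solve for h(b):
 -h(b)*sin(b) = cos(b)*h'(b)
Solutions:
 h(b) = C1*cos(b)


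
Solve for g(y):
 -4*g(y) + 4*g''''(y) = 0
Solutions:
 g(y) = C1*exp(-y) + C2*exp(y) + C3*sin(y) + C4*cos(y)


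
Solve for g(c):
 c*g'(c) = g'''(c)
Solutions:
 g(c) = C1 + Integral(C2*airyai(c) + C3*airybi(c), c)


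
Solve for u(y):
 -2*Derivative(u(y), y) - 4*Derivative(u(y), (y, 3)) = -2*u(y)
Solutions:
 u(y) = C1*exp(6^(1/3)*y*(-(9 + sqrt(87))^(1/3) + 6^(1/3)/(9 + sqrt(87))^(1/3))/12)*sin(2^(1/3)*3^(1/6)*y*(3*2^(1/3)/(9 + sqrt(87))^(1/3) + 3^(2/3)*(9 + sqrt(87))^(1/3))/12) + C2*exp(6^(1/3)*y*(-(9 + sqrt(87))^(1/3) + 6^(1/3)/(9 + sqrt(87))^(1/3))/12)*cos(2^(1/3)*3^(1/6)*y*(3*2^(1/3)/(9 + sqrt(87))^(1/3) + 3^(2/3)*(9 + sqrt(87))^(1/3))/12) + C3*exp(-6^(1/3)*y*(-(9 + sqrt(87))^(1/3) + 6^(1/3)/(9 + sqrt(87))^(1/3))/6)


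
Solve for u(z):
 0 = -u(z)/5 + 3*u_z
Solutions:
 u(z) = C1*exp(z/15)


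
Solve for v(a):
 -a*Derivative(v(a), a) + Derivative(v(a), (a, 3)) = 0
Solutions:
 v(a) = C1 + Integral(C2*airyai(a) + C3*airybi(a), a)


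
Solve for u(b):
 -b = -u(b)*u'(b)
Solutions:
 u(b) = -sqrt(C1 + b^2)
 u(b) = sqrt(C1 + b^2)


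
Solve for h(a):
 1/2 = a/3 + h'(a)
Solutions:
 h(a) = C1 - a^2/6 + a/2


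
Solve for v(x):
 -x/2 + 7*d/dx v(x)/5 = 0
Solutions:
 v(x) = C1 + 5*x^2/28


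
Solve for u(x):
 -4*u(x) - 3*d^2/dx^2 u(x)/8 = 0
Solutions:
 u(x) = C1*sin(4*sqrt(6)*x/3) + C2*cos(4*sqrt(6)*x/3)


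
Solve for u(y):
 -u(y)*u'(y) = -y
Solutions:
 u(y) = -sqrt(C1 + y^2)
 u(y) = sqrt(C1 + y^2)


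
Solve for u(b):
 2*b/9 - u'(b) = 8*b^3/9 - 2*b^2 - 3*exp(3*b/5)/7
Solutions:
 u(b) = C1 - 2*b^4/9 + 2*b^3/3 + b^2/9 + 5*exp(3*b/5)/7


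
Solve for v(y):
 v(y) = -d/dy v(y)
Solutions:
 v(y) = C1*exp(-y)


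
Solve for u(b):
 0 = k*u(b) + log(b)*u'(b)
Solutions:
 u(b) = C1*exp(-k*li(b))


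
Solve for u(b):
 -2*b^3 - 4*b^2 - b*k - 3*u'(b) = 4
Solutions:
 u(b) = C1 - b^4/6 - 4*b^3/9 - b^2*k/6 - 4*b/3


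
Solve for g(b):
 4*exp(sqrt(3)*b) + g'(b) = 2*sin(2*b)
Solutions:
 g(b) = C1 - 4*sqrt(3)*exp(sqrt(3)*b)/3 - cos(2*b)


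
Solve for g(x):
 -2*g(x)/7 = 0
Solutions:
 g(x) = 0


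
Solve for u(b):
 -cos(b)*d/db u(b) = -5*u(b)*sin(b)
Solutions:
 u(b) = C1/cos(b)^5


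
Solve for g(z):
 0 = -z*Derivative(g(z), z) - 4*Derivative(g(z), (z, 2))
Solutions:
 g(z) = C1 + C2*erf(sqrt(2)*z/4)


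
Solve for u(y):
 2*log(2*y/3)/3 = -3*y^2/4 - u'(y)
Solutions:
 u(y) = C1 - y^3/4 - 2*y*log(y)/3 - 2*y*log(2)/3 + 2*y/3 + 2*y*log(3)/3


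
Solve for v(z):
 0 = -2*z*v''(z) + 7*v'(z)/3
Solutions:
 v(z) = C1 + C2*z^(13/6)


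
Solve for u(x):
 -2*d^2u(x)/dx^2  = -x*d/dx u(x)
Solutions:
 u(x) = C1 + C2*erfi(x/2)


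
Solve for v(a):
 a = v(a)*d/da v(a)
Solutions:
 v(a) = -sqrt(C1 + a^2)
 v(a) = sqrt(C1 + a^2)


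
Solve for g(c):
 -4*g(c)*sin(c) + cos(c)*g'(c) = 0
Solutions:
 g(c) = C1/cos(c)^4


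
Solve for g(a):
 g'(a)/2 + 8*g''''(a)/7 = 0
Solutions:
 g(a) = C1 + C4*exp(-2^(2/3)*7^(1/3)*a/4) + (C2*sin(2^(2/3)*sqrt(3)*7^(1/3)*a/8) + C3*cos(2^(2/3)*sqrt(3)*7^(1/3)*a/8))*exp(2^(2/3)*7^(1/3)*a/8)


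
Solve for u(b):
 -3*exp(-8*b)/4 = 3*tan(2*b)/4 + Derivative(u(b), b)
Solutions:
 u(b) = C1 - 3*log(tan(2*b)^2 + 1)/16 + 3*exp(-8*b)/32


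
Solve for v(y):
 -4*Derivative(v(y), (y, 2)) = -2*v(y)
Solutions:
 v(y) = C1*exp(-sqrt(2)*y/2) + C2*exp(sqrt(2)*y/2)


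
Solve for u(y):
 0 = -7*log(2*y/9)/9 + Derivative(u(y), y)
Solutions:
 u(y) = C1 + 7*y*log(y)/9 - 14*y*log(3)/9 - 7*y/9 + 7*y*log(2)/9


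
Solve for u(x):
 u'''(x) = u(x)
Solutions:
 u(x) = C3*exp(x) + (C1*sin(sqrt(3)*x/2) + C2*cos(sqrt(3)*x/2))*exp(-x/2)


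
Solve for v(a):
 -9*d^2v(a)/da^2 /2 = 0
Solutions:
 v(a) = C1 + C2*a


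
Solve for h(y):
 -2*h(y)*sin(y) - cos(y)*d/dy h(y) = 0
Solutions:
 h(y) = C1*cos(y)^2


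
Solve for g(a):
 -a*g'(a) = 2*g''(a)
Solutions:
 g(a) = C1 + C2*erf(a/2)


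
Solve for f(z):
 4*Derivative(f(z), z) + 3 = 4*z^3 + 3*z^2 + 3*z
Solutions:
 f(z) = C1 + z^4/4 + z^3/4 + 3*z^2/8 - 3*z/4


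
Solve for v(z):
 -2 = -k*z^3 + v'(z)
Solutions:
 v(z) = C1 + k*z^4/4 - 2*z


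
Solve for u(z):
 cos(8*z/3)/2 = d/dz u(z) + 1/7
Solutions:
 u(z) = C1 - z/7 + 3*sin(8*z/3)/16


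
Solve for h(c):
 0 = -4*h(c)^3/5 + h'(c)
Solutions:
 h(c) = -sqrt(10)*sqrt(-1/(C1 + 4*c))/2
 h(c) = sqrt(10)*sqrt(-1/(C1 + 4*c))/2


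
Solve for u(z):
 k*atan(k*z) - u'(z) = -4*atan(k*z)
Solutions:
 u(z) = C1 + (k + 4)*Piecewise((z*atan(k*z) - log(k^2*z^2 + 1)/(2*k), Ne(k, 0)), (0, True))


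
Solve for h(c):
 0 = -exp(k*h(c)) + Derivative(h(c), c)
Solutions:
 h(c) = Piecewise((log(-1/(C1*k + c*k))/k, Ne(k, 0)), (nan, True))
 h(c) = Piecewise((C1 + c, Eq(k, 0)), (nan, True))


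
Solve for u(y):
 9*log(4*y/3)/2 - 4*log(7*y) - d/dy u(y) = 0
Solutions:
 u(y) = C1 + y*log(y)/2 - y*log(583443) - y/2 + y*log(3)/2 + 9*y*log(2)


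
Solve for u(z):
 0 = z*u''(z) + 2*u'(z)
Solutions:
 u(z) = C1 + C2/z


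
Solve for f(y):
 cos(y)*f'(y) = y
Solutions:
 f(y) = C1 + Integral(y/cos(y), y)


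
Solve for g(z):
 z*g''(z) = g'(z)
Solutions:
 g(z) = C1 + C2*z^2


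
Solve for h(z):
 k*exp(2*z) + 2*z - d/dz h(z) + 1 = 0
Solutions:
 h(z) = C1 + k*exp(2*z)/2 + z^2 + z


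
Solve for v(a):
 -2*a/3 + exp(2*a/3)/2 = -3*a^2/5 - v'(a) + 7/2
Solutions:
 v(a) = C1 - a^3/5 + a^2/3 + 7*a/2 - 3*exp(2*a/3)/4


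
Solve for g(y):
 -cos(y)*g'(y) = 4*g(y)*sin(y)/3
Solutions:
 g(y) = C1*cos(y)^(4/3)
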